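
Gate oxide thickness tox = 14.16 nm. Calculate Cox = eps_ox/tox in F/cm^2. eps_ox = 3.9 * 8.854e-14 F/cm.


Step 1: eps_ox = 3.9 * 8.854e-14 = 3.45306e-13 F/cm
Step 2: tox in cm = 14.16 nm * 1e-7 = 1.4160e-06 cm
Step 3: Cox = 3.45306e-13 / 1.4160e-06 = 2.44e-07 F/cm^2

2.44e-07


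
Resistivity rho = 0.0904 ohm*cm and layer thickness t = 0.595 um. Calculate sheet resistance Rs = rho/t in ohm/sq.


Step 1: Convert thickness to cm: t = 0.595 um = 5.9500e-05 cm
Step 2: Rs = rho / t = 0.0904 / 5.9500e-05
Step 3: Rs = 1519.3 ohm/sq

1519.3


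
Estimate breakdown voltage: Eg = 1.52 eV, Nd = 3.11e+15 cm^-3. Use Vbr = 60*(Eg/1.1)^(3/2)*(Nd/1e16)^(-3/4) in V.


Step 1: Eg/1.1 = 1.52/1.1 = 1.381818
Step 2: (Eg/1.1)^1.5 = 1.381818^1.5 = 1.624337
Step 3: (Nd/1e16)^(-0.75) = (0.311)^(-0.75) = 2.401208
Step 4: Vbr = 60 * 1.624337 * 2.401208 = 234.0 V

234.0


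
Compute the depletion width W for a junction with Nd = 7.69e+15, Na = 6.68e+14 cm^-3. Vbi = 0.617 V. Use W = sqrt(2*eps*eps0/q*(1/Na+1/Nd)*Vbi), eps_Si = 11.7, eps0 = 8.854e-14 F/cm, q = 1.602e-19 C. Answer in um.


Step 1: 1/Na + 1/Nd = 1/6.68e+14 + 1/7.69e+15 = 1.62704e-15
Step 2: 2*eps*eps0/q = 2*11.7*8.854e-14/1.602e-19 = 1.293281e+07
Step 3: W^2 = 1.293281e+07 * 1.62704e-15 * 0.617 = 1.29830e-08
Step 4: W = sqrt(1.29830e-08) = 1.139e-04 cm = 1.139 um

1.139


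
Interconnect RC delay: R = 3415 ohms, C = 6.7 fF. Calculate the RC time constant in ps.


Step 1: tau = R * C
Step 2: tau = 3415 * 6.7 fF = 3415 * 6.7e-15 F
Step 3: tau = 2.28805e-11 s = 22.8805 ps

22.8805


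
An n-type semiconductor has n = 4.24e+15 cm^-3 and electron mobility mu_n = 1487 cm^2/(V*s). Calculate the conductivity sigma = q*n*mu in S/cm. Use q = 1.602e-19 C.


Step 1: sigma = q * n * mu
Step 2: sigma = 1.602e-19 * 4.24e+15 * 1487
Step 3: sigma = 1.010e+00 S/cm

1.010e+00


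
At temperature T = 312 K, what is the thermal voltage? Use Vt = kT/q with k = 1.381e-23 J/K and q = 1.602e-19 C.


Step 1: kT = 1.381e-23 * 312 = 4.30872e-21 J
Step 2: Vt = kT/q = 4.30872e-21 / 1.602e-19
Step 3: Vt = 0.0269 V

0.0269


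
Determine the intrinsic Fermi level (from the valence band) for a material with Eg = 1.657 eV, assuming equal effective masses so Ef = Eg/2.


Step 1: For an intrinsic semiconductor, the Fermi level sits at midgap.
Step 2: Ef = Eg / 2 = 1.657 / 2 = 0.8285 eV

0.8285


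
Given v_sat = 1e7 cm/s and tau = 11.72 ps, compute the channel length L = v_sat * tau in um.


Step 1: tau in seconds = 11.72 ps * 1e-12 = 1.1720e-11 s
Step 2: L = v_sat * tau = 1e7 * 1.1720e-11 = 1.1720e-04 cm
Step 3: L in um = 1.1720e-04 * 1e4 = 1.172 um

1.172


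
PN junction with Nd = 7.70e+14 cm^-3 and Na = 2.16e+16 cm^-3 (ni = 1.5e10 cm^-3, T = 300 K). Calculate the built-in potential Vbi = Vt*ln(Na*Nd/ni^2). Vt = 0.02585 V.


Step 1: Compute Na*Nd/ni^2 = 2.16e+16 * 7.70e+14 / (1.5e10)^2 = 7.3920e+10
Step 2: ln(7.3920e+10) = 25.0262
Step 3: Vbi = 0.02585 * 25.0262 = 0.647 V

0.647


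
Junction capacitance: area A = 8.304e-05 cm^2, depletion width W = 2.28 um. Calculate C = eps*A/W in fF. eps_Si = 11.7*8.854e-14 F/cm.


Step 1: eps_Si = 11.7 * 8.854e-14 = 1.035918e-12 F/cm
Step 2: W in cm = 2.28 * 1e-4 = 2.28e-04 cm
Step 3: C = 1.035918e-12 * 8.304e-05 / 2.28e-04 = 3.772922e-13 F
Step 4: C = 377.29 fF

377.29


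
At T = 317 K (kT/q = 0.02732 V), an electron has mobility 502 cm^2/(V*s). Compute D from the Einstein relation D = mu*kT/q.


Step 1: D = mu * (kT/q)
Step 2: D = 502 * 0.02732
Step 3: D = 13.71 cm^2/s

13.71


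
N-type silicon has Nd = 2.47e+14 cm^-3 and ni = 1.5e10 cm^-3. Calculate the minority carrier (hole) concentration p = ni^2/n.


Step 1: Since Nd >> ni, n ≈ Nd = 2.47e+14 cm^-3
Step 2: p = ni^2 / n = (1.5e10)^2 / 2.47e+14
Step 3: p = 2.25e20 / 2.47e+14 = 9.11e+05 cm^-3

9.11e+05


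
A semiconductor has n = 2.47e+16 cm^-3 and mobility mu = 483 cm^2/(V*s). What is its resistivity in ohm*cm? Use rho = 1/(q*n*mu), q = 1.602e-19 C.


Step 1: sigma = q * n * mu = 1.602e-19 * 2.47e+16 * 483 = 1.91120e+00 S/cm
Step 2: rho = 1 / sigma = 1 / 1.91120e+00 = 0.5232 ohm*cm

0.5232


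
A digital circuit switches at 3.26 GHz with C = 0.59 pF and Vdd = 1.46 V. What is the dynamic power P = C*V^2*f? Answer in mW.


Step 1: V^2 = 1.46^2 = 2.1316 V^2
Step 2: P = C*V^2*f = 0.59e-12 F * 2.1316 * 3.26e9 Hz
Step 3: P = 4.09991944e-03 W
Step 4: P = 4.1 mW

4.1


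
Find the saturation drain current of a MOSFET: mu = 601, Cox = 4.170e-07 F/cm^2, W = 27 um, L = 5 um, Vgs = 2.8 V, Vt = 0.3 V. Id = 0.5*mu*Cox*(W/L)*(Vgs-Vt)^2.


Step 1: Overdrive voltage Vov = Vgs - Vt = 2.8 - 0.3 = 2.5 V
Step 2: W/L = 27/5 = 5.4
Step 3: Id = 0.5 * 601 * 4.170e-07 * 5.4 * 2.5^2
Step 4: Id = 4.23e-03 A

4.23e-03


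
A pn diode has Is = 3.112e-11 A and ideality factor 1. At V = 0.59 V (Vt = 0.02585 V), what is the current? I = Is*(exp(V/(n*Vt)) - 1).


Step 1: V/(n*Vt) = 0.59/(1*0.02585) = 22.8240
Step 2: exp(22.8240) = 8.1722e+09
Step 3: I = 3.112e-11 * (8.1722e+09 - 1) = 2.54e-01 A

2.54e-01


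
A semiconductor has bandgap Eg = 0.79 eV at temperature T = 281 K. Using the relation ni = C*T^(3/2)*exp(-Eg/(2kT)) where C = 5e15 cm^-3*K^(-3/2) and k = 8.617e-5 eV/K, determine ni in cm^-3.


Step 1: Compute kT = 8.617e-5 * 281 = 0.02421377 eV
Step 2: Exponent = -Eg/(2kT) = -0.79/(2*0.02421377) = -16.31303
Step 3: T^(3/2) = 281^1.5 = 4710.42
Step 4: ni = 5e15 * 4710.42 * exp(-16.31303) = 1.94e+12 cm^-3

1.94e+12


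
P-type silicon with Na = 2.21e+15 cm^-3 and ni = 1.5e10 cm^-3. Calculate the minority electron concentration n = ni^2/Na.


Step 1: Majority hole concentration p ≈ Na = 2.21e+15 cm^-3
Step 2: n = ni^2 / Na = (1.5e10)^2 / 2.21e+15
Step 3: n = 1.02e+05 cm^-3

1.02e+05


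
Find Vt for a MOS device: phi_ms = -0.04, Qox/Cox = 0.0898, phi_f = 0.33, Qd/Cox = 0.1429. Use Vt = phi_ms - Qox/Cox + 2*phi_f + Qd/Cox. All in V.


Step 1: Vt = phi_ms - Qox/Cox + 2*phi_f + Qd/Cox
Step 2: Vt = -0.04 - 0.0898 + 2*0.33 + 0.1429
Step 3: Vt = -0.04 - 0.0898 + 0.66 + 0.1429
Step 4: Vt = 0.6731 V

0.6731


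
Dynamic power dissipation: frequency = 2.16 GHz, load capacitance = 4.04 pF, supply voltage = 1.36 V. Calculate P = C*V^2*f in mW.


Step 1: V^2 = 1.36^2 = 1.8496 V^2
Step 2: P = C*V^2*f = 4.04e-12 F * 1.8496 * 2.16e9 Hz
Step 3: P = 1.614034944e-02 W
Step 4: P = 16.14 mW

16.14


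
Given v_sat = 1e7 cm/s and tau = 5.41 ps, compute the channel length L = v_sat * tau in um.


Step 1: tau in seconds = 5.41 ps * 1e-12 = 5.4100e-12 s
Step 2: L = v_sat * tau = 1e7 * 5.4100e-12 = 5.4100e-05 cm
Step 3: L in um = 5.4100e-05 * 1e4 = 0.541 um

0.541


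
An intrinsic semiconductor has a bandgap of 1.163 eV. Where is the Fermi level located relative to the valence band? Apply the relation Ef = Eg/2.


Step 1: For an intrinsic semiconductor, the Fermi level sits at midgap.
Step 2: Ef = Eg / 2 = 1.163 / 2 = 0.5815 eV

0.5815


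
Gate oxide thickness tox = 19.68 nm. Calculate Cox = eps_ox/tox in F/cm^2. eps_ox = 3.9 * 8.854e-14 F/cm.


Step 1: eps_ox = 3.9 * 8.854e-14 = 3.45306e-13 F/cm
Step 2: tox in cm = 19.68 nm * 1e-7 = 1.9680e-06 cm
Step 3: Cox = 3.45306e-13 / 1.9680e-06 = 1.75e-07 F/cm^2

1.75e-07


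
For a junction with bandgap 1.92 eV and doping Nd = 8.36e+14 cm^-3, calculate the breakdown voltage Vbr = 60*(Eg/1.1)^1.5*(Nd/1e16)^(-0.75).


Step 1: Eg/1.1 = 1.92/1.1 = 1.745455
Step 2: (Eg/1.1)^1.5 = 1.745455^1.5 = 2.306020
Step 3: (Nd/1e16)^(-0.75) = (0.0836)^(-0.75) = 6.431989
Step 4: Vbr = 60 * 2.306020 * 6.431989 = 889.9 V

889.9


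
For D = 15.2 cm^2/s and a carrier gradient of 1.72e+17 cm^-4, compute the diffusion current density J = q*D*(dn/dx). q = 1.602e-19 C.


Step 1: J = q * D * (dn/dx)
Step 2: J = 1.602e-19 * 15.2 * 1.72e+17
Step 3: J = 4.19e-01 A/cm^2

4.19e-01


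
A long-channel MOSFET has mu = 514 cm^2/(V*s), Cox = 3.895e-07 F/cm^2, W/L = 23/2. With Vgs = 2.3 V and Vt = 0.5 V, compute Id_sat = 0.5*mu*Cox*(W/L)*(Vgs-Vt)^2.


Step 1: Overdrive voltage Vov = Vgs - Vt = 2.3 - 0.5 = 1.8 V
Step 2: W/L = 23/2 = 11.5
Step 3: Id = 0.5 * 514 * 3.895e-07 * 11.5 * 1.8^2
Step 4: Id = 3.73e-03 A

3.73e-03


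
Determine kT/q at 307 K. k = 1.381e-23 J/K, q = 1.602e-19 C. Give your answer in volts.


Step 1: kT = 1.381e-23 * 307 = 4.23967e-21 J
Step 2: Vt = kT/q = 4.23967e-21 / 1.602e-19
Step 3: Vt = 0.02646 V

0.02646


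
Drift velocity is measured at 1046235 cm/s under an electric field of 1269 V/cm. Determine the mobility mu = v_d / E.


Step 1: mu = v_d / E
Step 2: mu = 1046235 / 1269
Step 3: mu = 824.46 cm^2/(V*s)

824.46


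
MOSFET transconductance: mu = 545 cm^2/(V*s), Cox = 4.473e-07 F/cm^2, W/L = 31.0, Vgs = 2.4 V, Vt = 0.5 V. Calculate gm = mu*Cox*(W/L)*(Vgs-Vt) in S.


Step 1: Vov = Vgs - Vt = 2.4 - 0.5 = 1.9 V
Step 2: gm = mu * Cox * (W/L) * Vov
Step 3: gm = 545 * 4.473e-07 * 31.0 * 1.9 = 1.44e-02 S

1.44e-02


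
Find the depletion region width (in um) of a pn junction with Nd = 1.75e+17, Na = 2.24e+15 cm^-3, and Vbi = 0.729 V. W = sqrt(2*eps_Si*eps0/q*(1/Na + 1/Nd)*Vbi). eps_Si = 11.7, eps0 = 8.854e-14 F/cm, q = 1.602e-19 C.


Step 1: 1/Na + 1/Nd = 1/2.24e+15 + 1/1.75e+17 = 4.52143e-16
Step 2: 2*eps*eps0/q = 2*11.7*8.854e-14/1.602e-19 = 1.293281e+07
Step 3: W^2 = 1.293281e+07 * 4.52143e-16 * 0.729 = 4.26281e-09
Step 4: W = sqrt(4.26281e-09) = 6.529e-05 cm = 0.6529 um

0.6529


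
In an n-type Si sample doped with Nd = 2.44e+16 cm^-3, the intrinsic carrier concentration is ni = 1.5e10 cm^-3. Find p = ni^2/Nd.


Step 1: Since Nd >> ni, n ≈ Nd = 2.44e+16 cm^-3
Step 2: p = ni^2 / n = (1.5e10)^2 / 2.44e+16
Step 3: p = 2.25e20 / 2.44e+16 = 9.22e+03 cm^-3

9.22e+03


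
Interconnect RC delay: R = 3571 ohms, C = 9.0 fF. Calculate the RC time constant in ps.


Step 1: tau = R * C
Step 2: tau = 3571 * 9.0 fF = 3571 * 9.0e-15 F
Step 3: tau = 3.2139e-11 s = 32.139 ps

32.139


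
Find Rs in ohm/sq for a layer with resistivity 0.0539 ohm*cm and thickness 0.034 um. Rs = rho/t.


Step 1: Convert thickness to cm: t = 0.034 um = 3.4000e-06 cm
Step 2: Rs = rho / t = 0.0539 / 3.4000e-06
Step 3: Rs = 15852.9 ohm/sq

15852.9


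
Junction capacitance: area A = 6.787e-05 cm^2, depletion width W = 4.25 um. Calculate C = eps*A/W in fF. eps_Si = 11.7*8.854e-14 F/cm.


Step 1: eps_Si = 11.7 * 8.854e-14 = 1.035918e-12 F/cm
Step 2: W in cm = 4.25 * 1e-4 = 4.25e-04 cm
Step 3: C = 1.035918e-12 * 6.787e-05 / 4.25e-04 = 1.654300e-13 F
Step 4: C = 165.43 fF

165.43


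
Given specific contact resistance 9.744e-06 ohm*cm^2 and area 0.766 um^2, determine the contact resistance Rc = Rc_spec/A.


Step 1: Convert area to cm^2: 0.766 um^2 = 7.6600e-09 cm^2
Step 2: Rc = Rc_spec / A = 9.744e-06 / 7.6600e-09
Step 3: Rc = 1.27e+03 ohms

1.27e+03


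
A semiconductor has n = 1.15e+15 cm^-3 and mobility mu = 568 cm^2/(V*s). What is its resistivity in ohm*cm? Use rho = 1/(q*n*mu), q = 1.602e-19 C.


Step 1: sigma = q * n * mu = 1.602e-19 * 1.15e+15 * 568 = 1.04643e-01 S/cm
Step 2: rho = 1 / sigma = 1 / 1.04643e-01 = 9.556 ohm*cm

9.556


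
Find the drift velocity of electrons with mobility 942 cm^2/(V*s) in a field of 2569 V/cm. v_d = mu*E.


Step 1: v_d = mu * E
Step 2: v_d = 942 * 2569 = 2419998
Step 3: v_d = 2.42e+06 cm/s

2.42e+06


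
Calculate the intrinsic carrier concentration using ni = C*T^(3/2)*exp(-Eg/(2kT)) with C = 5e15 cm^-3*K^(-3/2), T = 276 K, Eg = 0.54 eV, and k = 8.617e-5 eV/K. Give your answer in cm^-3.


Step 1: Compute kT = 8.617e-5 * 276 = 0.02378292 eV
Step 2: Exponent = -Eg/(2kT) = -0.54/(2*0.02378292) = -11.35269
Step 3: T^(3/2) = 276^1.5 = 4585.26
Step 4: ni = 5e15 * 4585.26 * exp(-11.35269) = 2.69e+14 cm^-3

2.69e+14


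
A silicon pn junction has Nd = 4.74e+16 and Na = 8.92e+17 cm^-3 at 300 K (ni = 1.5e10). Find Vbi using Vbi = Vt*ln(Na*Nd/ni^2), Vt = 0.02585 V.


Step 1: Compute Na*Nd/ni^2 = 8.92e+17 * 4.74e+16 / (1.5e10)^2 = 1.8791e+14
Step 2: ln(1.8791e+14) = 32.8670
Step 3: Vbi = 0.02585 * 32.8670 = 0.85 V

0.85


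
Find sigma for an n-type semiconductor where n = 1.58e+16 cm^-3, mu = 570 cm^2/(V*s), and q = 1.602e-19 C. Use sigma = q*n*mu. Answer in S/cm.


Step 1: sigma = q * n * mu
Step 2: sigma = 1.602e-19 * 1.58e+16 * 570
Step 3: sigma = 1.443e+00 S/cm

1.443e+00


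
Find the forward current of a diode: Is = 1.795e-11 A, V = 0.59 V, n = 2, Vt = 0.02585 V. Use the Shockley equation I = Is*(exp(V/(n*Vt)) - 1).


Step 1: V/(n*Vt) = 0.59/(2*0.02585) = 11.4120
Step 2: exp(11.4120) = 9.0400e+04
Step 3: I = 1.795e-11 * (9.0400e+04 - 1) = 1.62e-06 A

1.62e-06


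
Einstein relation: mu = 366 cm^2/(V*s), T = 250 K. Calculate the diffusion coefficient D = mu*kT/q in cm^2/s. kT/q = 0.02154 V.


Step 1: D = mu * (kT/q)
Step 2: D = 366 * 0.02154
Step 3: D = 7.88 cm^2/s

7.88


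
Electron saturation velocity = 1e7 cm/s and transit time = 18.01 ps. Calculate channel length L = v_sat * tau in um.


Step 1: tau in seconds = 18.01 ps * 1e-12 = 1.8010e-11 s
Step 2: L = v_sat * tau = 1e7 * 1.8010e-11 = 1.8010e-04 cm
Step 3: L in um = 1.8010e-04 * 1e4 = 1.801 um

1.801


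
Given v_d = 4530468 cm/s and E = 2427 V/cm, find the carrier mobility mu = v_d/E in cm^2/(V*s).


Step 1: mu = v_d / E
Step 2: mu = 4530468 / 2427
Step 3: mu = 1866.69 cm^2/(V*s)

1866.69


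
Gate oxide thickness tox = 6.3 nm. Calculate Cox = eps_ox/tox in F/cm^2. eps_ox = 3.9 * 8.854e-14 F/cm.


Step 1: eps_ox = 3.9 * 8.854e-14 = 3.45306e-13 F/cm
Step 2: tox in cm = 6.3 nm * 1e-7 = 6.3000e-07 cm
Step 3: Cox = 3.45306e-13 / 6.3000e-07 = 5.48e-07 F/cm^2

5.48e-07


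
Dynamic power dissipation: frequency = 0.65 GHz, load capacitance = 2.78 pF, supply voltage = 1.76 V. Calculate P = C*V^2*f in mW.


Step 1: V^2 = 1.76^2 = 3.0976 V^2
Step 2: P = C*V^2*f = 2.78e-12 F * 3.0976 * 0.65e9 Hz
Step 3: P = 5.5973632e-03 W
Step 4: P = 5.597 mW

5.597


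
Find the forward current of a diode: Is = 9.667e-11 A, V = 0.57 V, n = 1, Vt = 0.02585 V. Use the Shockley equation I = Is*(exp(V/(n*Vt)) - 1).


Step 1: V/(n*Vt) = 0.57/(1*0.02585) = 22.0503
Step 2: exp(22.0503) = 3.7698e+09
Step 3: I = 9.667e-11 * (3.7698e+09 - 1) = 3.64e-01 A

3.64e-01


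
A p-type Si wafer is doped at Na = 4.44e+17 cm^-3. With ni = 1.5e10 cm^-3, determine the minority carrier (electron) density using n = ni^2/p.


Step 1: Majority hole concentration p ≈ Na = 4.44e+17 cm^-3
Step 2: n = ni^2 / Na = (1.5e10)^2 / 4.44e+17
Step 3: n = 5.07e+02 cm^-3

5.07e+02


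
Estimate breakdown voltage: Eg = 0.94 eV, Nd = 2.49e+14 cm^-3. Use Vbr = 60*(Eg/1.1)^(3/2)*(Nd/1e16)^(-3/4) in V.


Step 1: Eg/1.1 = 0.94/1.1 = 0.854545
Step 2: (Eg/1.1)^1.5 = 0.854545^1.5 = 0.789955
Step 3: (Nd/1e16)^(-0.75) = (0.0249)^(-0.75) = 15.953298
Step 4: Vbr = 60 * 0.789955 * 15.953298 = 756.1 V

756.1


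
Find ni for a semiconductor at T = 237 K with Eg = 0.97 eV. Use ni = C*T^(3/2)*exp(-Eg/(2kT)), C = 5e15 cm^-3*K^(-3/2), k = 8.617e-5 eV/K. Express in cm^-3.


Step 1: Compute kT = 8.617e-5 * 237 = 0.02042229 eV
Step 2: Exponent = -Eg/(2kT) = -0.97/(2*0.02042229) = -23.74856
Step 3: T^(3/2) = 237^1.5 = 3648.57
Step 4: ni = 5e15 * 3648.57 * exp(-23.74856) = 8.86e+08 cm^-3

8.86e+08


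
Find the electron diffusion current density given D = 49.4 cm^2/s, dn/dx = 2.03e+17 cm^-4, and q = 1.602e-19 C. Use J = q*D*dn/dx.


Step 1: J = q * D * (dn/dx)
Step 2: J = 1.602e-19 * 49.4 * 2.03e+17
Step 3: J = 1.61e+00 A/cm^2

1.61e+00


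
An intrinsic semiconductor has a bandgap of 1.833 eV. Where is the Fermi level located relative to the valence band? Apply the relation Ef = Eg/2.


Step 1: For an intrinsic semiconductor, the Fermi level sits at midgap.
Step 2: Ef = Eg / 2 = 1.833 / 2 = 0.9165 eV

0.9165


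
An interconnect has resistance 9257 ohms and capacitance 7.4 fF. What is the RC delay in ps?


Step 1: tau = R * C
Step 2: tau = 9257 * 7.4 fF = 9257 * 7.4e-15 F
Step 3: tau = 6.85018e-11 s = 68.5018 ps

68.5018


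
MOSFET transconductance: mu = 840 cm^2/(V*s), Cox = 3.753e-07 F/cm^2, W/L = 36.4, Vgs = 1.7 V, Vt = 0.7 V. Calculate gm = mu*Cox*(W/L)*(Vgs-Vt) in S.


Step 1: Vov = Vgs - Vt = 1.7 - 0.7 = 1.0 V
Step 2: gm = mu * Cox * (W/L) * Vov
Step 3: gm = 840 * 3.753e-07 * 36.4 * 1.0 = 1.15e-02 S

1.15e-02


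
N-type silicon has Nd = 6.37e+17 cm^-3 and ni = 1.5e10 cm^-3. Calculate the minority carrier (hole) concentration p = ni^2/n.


Step 1: Since Nd >> ni, n ≈ Nd = 6.37e+17 cm^-3
Step 2: p = ni^2 / n = (1.5e10)^2 / 6.37e+17
Step 3: p = 2.25e20 / 6.37e+17 = 3.53e+02 cm^-3

3.53e+02


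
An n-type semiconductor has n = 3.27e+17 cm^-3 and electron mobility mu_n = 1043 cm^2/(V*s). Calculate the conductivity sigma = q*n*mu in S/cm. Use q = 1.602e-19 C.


Step 1: sigma = q * n * mu
Step 2: sigma = 1.602e-19 * 3.27e+17 * 1043
Step 3: sigma = 5.464e+01 S/cm

5.464e+01


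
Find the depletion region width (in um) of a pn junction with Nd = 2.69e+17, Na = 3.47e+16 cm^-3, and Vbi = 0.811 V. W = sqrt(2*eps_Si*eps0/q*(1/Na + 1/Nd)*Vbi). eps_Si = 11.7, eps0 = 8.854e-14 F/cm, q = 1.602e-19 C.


Step 1: 1/Na + 1/Nd = 1/3.47e+16 + 1/2.69e+17 = 3.25359e-17
Step 2: 2*eps*eps0/q = 2*11.7*8.854e-14/1.602e-19 = 1.293281e+07
Step 3: W^2 = 1.293281e+07 * 3.25359e-17 * 0.811 = 3.41253e-10
Step 4: W = sqrt(3.41253e-10) = 1.847e-05 cm = 0.1847 um

0.1847


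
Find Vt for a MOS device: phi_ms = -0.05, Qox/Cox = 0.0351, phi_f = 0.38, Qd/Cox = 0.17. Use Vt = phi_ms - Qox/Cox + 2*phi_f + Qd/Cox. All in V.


Step 1: Vt = phi_ms - Qox/Cox + 2*phi_f + Qd/Cox
Step 2: Vt = -0.05 - 0.0351 + 2*0.38 + 0.17
Step 3: Vt = -0.05 - 0.0351 + 0.76 + 0.17
Step 4: Vt = 0.8449 V

0.8449


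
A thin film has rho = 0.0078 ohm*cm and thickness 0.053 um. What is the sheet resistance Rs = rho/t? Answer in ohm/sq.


Step 1: Convert thickness to cm: t = 0.053 um = 5.3000e-06 cm
Step 2: Rs = rho / t = 0.0078 / 5.3000e-06
Step 3: Rs = 1471.7 ohm/sq

1471.7


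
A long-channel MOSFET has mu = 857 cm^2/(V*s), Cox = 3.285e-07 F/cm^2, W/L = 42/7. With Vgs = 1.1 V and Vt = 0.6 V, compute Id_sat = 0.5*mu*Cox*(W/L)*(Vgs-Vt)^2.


Step 1: Overdrive voltage Vov = Vgs - Vt = 1.1 - 0.6 = 0.5 V
Step 2: W/L = 42/7 = 6
Step 3: Id = 0.5 * 857 * 3.285e-07 * 6 * 0.5^2
Step 4: Id = 2.11e-04 A

2.11e-04


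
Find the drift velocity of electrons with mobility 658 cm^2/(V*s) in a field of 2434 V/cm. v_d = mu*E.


Step 1: v_d = mu * E
Step 2: v_d = 658 * 2434 = 1601572
Step 3: v_d = 1.60e+06 cm/s

1.60e+06


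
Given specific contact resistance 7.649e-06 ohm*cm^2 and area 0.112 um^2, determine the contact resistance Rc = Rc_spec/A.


Step 1: Convert area to cm^2: 0.112 um^2 = 1.1200e-09 cm^2
Step 2: Rc = Rc_spec / A = 7.649e-06 / 1.1200e-09
Step 3: Rc = 6.83e+03 ohms

6.83e+03


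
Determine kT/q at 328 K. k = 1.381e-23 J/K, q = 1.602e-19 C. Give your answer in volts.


Step 1: kT = 1.381e-23 * 328 = 4.52968e-21 J
Step 2: Vt = kT/q = 4.52968e-21 / 1.602e-19
Step 3: Vt = 0.02828 V

0.02828


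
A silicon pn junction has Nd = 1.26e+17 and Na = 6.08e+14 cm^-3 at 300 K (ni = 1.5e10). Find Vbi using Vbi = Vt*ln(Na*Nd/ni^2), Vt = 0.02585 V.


Step 1: Compute Na*Nd/ni^2 = 6.08e+14 * 1.26e+17 / (1.5e10)^2 = 3.4048e+11
Step 2: ln(3.4048e+11) = 26.5536
Step 3: Vbi = 0.02585 * 26.5536 = 0.686 V

0.686


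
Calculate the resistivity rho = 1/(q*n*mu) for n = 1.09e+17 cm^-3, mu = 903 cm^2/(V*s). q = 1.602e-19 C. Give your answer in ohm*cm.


Step 1: sigma = q * n * mu = 1.602e-19 * 1.09e+17 * 903 = 1.57680e+01 S/cm
Step 2: rho = 1 / sigma = 1 / 1.57680e+01 = 0.06342 ohm*cm

0.06342


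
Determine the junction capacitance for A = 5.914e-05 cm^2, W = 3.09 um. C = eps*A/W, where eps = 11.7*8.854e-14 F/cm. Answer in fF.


Step 1: eps_Si = 11.7 * 8.854e-14 = 1.035918e-12 F/cm
Step 2: W in cm = 3.09 * 1e-4 = 3.09e-04 cm
Step 3: C = 1.035918e-12 * 5.914e-05 / 3.09e-04 = 1.982660e-13 F
Step 4: C = 198.27 fF

198.27


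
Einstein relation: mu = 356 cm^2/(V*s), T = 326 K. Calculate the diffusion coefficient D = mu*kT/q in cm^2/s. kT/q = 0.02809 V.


Step 1: D = mu * (kT/q)
Step 2: D = 356 * 0.02809
Step 3: D = 10.0 cm^2/s

10.0


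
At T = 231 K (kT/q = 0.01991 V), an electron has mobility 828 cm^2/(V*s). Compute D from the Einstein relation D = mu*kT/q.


Step 1: D = mu * (kT/q)
Step 2: D = 828 * 0.01991
Step 3: D = 16.49 cm^2/s

16.49


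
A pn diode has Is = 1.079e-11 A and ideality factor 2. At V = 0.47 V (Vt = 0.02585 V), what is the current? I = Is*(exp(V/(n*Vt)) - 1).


Step 1: V/(n*Vt) = 0.47/(2*0.02585) = 9.0909
Step 2: exp(9.0909) = 8.8742e+03
Step 3: I = 1.079e-11 * (8.8742e+03 - 1) = 9.57e-08 A

9.57e-08


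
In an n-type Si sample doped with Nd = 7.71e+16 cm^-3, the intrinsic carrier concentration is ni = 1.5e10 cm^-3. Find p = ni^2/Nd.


Step 1: Since Nd >> ni, n ≈ Nd = 7.71e+16 cm^-3
Step 2: p = ni^2 / n = (1.5e10)^2 / 7.71e+16
Step 3: p = 2.25e20 / 7.71e+16 = 2.92e+03 cm^-3

2.92e+03


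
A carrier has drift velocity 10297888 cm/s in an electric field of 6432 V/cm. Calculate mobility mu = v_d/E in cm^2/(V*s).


Step 1: mu = v_d / E
Step 2: mu = 10297888 / 6432
Step 3: mu = 1601.04 cm^2/(V*s)

1601.04


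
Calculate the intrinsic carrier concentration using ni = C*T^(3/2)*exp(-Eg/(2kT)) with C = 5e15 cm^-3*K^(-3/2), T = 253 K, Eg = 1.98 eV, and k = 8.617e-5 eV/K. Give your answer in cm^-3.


Step 1: Compute kT = 8.617e-5 * 253 = 0.02180101 eV
Step 2: Exponent = -Eg/(2kT) = -1.98/(2*0.02180101) = -45.41074
Step 3: T^(3/2) = 253^1.5 = 4024.21
Step 4: ni = 5e15 * 4024.21 * exp(-45.41074) = 3.82e-01 cm^-3

3.82e-01


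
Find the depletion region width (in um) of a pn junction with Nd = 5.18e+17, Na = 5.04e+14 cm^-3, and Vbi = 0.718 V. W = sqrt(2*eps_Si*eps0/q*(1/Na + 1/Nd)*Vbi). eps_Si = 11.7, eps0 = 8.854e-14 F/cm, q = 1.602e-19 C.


Step 1: 1/Na + 1/Nd = 1/5.04e+14 + 1/5.18e+17 = 1.98606e-15
Step 2: 2*eps*eps0/q = 2*11.7*8.854e-14/1.602e-19 = 1.293281e+07
Step 3: W^2 = 1.293281e+07 * 1.98606e-15 * 0.718 = 1.84421e-08
Step 4: W = sqrt(1.84421e-08) = 1.358e-04 cm = 1.358 um

1.358


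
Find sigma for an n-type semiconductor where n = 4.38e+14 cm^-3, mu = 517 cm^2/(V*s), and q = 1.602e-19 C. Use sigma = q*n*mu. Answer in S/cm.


Step 1: sigma = q * n * mu
Step 2: sigma = 1.602e-19 * 4.38e+14 * 517
Step 3: sigma = 3.628e-02 S/cm

3.628e-02


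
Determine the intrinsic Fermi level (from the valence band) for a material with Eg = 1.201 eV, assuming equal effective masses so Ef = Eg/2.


Step 1: For an intrinsic semiconductor, the Fermi level sits at midgap.
Step 2: Ef = Eg / 2 = 1.201 / 2 = 0.6005 eV

0.6005


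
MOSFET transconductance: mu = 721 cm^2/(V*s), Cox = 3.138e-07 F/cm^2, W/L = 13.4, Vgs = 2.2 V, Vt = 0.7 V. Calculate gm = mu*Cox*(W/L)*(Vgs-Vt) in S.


Step 1: Vov = Vgs - Vt = 2.2 - 0.7 = 1.5 V
Step 2: gm = mu * Cox * (W/L) * Vov
Step 3: gm = 721 * 3.138e-07 * 13.4 * 1.5 = 4.55e-03 S

4.55e-03


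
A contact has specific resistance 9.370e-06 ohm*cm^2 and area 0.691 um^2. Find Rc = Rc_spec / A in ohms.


Step 1: Convert area to cm^2: 0.691 um^2 = 6.9100e-09 cm^2
Step 2: Rc = Rc_spec / A = 9.370e-06 / 6.9100e-09
Step 3: Rc = 1.36e+03 ohms

1.36e+03


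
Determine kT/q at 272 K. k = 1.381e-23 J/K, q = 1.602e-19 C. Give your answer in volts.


Step 1: kT = 1.381e-23 * 272 = 3.75632e-21 J
Step 2: Vt = kT/q = 3.75632e-21 / 1.602e-19
Step 3: Vt = 0.02345 V

0.02345


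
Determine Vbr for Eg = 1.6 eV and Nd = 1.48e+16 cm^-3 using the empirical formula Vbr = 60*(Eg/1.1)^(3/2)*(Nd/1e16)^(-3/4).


Step 1: Eg/1.1 = 1.6/1.1 = 1.454545
Step 2: (Eg/1.1)^1.5 = 1.454545^1.5 = 1.754247
Step 3: (Nd/1e16)^(-0.75) = (1.48)^(-0.75) = 0.745253
Step 4: Vbr = 60 * 1.754247 * 0.745253 = 78.4 V

78.4


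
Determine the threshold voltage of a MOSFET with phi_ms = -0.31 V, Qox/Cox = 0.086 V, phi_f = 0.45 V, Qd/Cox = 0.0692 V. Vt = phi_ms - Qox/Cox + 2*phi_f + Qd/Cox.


Step 1: Vt = phi_ms - Qox/Cox + 2*phi_f + Qd/Cox
Step 2: Vt = -0.31 - 0.086 + 2*0.45 + 0.0692
Step 3: Vt = -0.31 - 0.086 + 0.9 + 0.0692
Step 4: Vt = 0.5732 V

0.5732


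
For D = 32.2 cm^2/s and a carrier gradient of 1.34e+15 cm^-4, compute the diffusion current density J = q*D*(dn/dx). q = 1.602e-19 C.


Step 1: J = q * D * (dn/dx)
Step 2: J = 1.602e-19 * 32.2 * 1.34e+15
Step 3: J = 6.91e-03 A/cm^2

6.91e-03


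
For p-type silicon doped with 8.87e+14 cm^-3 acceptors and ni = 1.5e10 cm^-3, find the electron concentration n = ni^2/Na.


Step 1: Majority hole concentration p ≈ Na = 8.87e+14 cm^-3
Step 2: n = ni^2 / Na = (1.5e10)^2 / 8.87e+14
Step 3: n = 2.54e+05 cm^-3

2.54e+05


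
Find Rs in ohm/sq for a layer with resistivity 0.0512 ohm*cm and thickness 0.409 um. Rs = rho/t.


Step 1: Convert thickness to cm: t = 0.409 um = 4.0900e-05 cm
Step 2: Rs = rho / t = 0.0512 / 4.0900e-05
Step 3: Rs = 1251.8 ohm/sq

1251.8


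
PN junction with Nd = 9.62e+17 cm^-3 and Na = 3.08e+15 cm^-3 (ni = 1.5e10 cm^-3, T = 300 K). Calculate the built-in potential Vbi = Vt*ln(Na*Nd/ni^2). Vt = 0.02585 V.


Step 1: Compute Na*Nd/ni^2 = 3.08e+15 * 9.62e+17 / (1.5e10)^2 = 1.3169e+13
Step 2: ln(1.3169e+13) = 30.2089
Step 3: Vbi = 0.02585 * 30.2089 = 0.781 V

0.781


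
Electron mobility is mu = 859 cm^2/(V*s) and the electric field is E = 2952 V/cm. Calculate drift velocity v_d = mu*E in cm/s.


Step 1: v_d = mu * E
Step 2: v_d = 859 * 2952 = 2535768
Step 3: v_d = 2.54e+06 cm/s

2.54e+06


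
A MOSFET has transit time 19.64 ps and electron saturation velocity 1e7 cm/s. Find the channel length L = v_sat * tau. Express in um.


Step 1: tau in seconds = 19.64 ps * 1e-12 = 1.9640e-11 s
Step 2: L = v_sat * tau = 1e7 * 1.9640e-11 = 1.9640e-04 cm
Step 3: L in um = 1.9640e-04 * 1e4 = 1.964 um

1.964


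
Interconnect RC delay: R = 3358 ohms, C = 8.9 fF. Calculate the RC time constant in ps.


Step 1: tau = R * C
Step 2: tau = 3358 * 8.9 fF = 3358 * 8.9e-15 F
Step 3: tau = 2.98862e-11 s = 29.8862 ps

29.8862


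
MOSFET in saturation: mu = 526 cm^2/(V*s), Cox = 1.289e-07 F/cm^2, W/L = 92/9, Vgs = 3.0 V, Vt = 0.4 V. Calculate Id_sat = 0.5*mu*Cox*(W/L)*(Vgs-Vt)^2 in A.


Step 1: Overdrive voltage Vov = Vgs - Vt = 3.0 - 0.4 = 2.6 V
Step 2: W/L = 92/9 = 10.2222
Step 3: Id = 0.5 * 526 * 1.289e-07 * 10.2222 * 2.6^2
Step 4: Id = 2.34e-03 A

2.34e-03


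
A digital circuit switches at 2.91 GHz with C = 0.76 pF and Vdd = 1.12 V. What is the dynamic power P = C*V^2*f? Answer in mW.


Step 1: V^2 = 1.12^2 = 1.2544 V^2
Step 2: P = C*V^2*f = 0.76e-12 F * 1.2544 * 2.91e9 Hz
Step 3: P = 2.77423104e-03 W
Step 4: P = 2.774 mW

2.774


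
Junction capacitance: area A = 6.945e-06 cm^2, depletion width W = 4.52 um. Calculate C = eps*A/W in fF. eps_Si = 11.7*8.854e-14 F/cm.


Step 1: eps_Si = 11.7 * 8.854e-14 = 1.035918e-12 F/cm
Step 2: W in cm = 4.52 * 1e-4 = 4.52e-04 cm
Step 3: C = 1.035918e-12 * 6.945e-06 / 4.52e-04 = 1.591693e-14 F
Step 4: C = 15.92 fF

15.92


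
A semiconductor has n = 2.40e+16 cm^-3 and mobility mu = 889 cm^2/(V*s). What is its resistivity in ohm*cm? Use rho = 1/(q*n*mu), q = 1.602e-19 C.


Step 1: sigma = q * n * mu = 1.602e-19 * 2.40e+16 * 889 = 3.41803e+00 S/cm
Step 2: rho = 1 / sigma = 1 / 3.41803e+00 = 0.2926 ohm*cm

0.2926


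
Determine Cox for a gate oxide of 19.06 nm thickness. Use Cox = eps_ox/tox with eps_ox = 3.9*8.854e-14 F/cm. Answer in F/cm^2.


Step 1: eps_ox = 3.9 * 8.854e-14 = 3.45306e-13 F/cm
Step 2: tox in cm = 19.06 nm * 1e-7 = 1.9060e-06 cm
Step 3: Cox = 3.45306e-13 / 1.9060e-06 = 1.81e-07 F/cm^2

1.81e-07


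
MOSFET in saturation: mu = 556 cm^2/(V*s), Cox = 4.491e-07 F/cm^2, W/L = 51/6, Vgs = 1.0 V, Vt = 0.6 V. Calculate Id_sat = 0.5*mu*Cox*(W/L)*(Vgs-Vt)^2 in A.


Step 1: Overdrive voltage Vov = Vgs - Vt = 1.0 - 0.6 = 0.4 V
Step 2: W/L = 51/6 = 8.5
Step 3: Id = 0.5 * 556 * 4.491e-07 * 8.5 * 0.4^2
Step 4: Id = 1.70e-04 A

1.70e-04


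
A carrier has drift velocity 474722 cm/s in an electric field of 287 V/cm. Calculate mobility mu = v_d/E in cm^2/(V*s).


Step 1: mu = v_d / E
Step 2: mu = 474722 / 287
Step 3: mu = 1654.08 cm^2/(V*s)

1654.08


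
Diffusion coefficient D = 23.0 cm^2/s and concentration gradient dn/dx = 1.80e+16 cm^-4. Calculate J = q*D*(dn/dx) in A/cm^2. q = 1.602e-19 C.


Step 1: J = q * D * (dn/dx)
Step 2: J = 1.602e-19 * 23.0 * 1.80e+16
Step 3: J = 6.63e-02 A/cm^2

6.63e-02


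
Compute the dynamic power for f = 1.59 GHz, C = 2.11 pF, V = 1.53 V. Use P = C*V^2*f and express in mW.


Step 1: V^2 = 1.53^2 = 2.3409 V^2
Step 2: P = C*V^2*f = 2.11e-12 F * 2.3409 * 1.59e9 Hz
Step 3: P = 7.85348541e-03 W
Step 4: P = 7.853 mW

7.853


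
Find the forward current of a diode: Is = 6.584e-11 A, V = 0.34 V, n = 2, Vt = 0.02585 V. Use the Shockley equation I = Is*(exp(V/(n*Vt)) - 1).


Step 1: V/(n*Vt) = 0.34/(2*0.02585) = 6.5764
Step 2: exp(6.5764) = 7.1795e+02
Step 3: I = 6.584e-11 * (7.1795e+02 - 1) = 4.72e-08 A

4.72e-08


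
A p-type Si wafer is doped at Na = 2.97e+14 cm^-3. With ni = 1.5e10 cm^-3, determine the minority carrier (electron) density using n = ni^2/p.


Step 1: Majority hole concentration p ≈ Na = 2.97e+14 cm^-3
Step 2: n = ni^2 / Na = (1.5e10)^2 / 2.97e+14
Step 3: n = 7.58e+05 cm^-3

7.58e+05


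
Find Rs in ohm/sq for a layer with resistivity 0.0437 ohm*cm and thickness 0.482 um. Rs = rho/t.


Step 1: Convert thickness to cm: t = 0.482 um = 4.8200e-05 cm
Step 2: Rs = rho / t = 0.0437 / 4.8200e-05
Step 3: Rs = 906.6 ohm/sq

906.6


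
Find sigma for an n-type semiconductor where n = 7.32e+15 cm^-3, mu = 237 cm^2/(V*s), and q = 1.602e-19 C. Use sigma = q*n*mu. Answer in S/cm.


Step 1: sigma = q * n * mu
Step 2: sigma = 1.602e-19 * 7.32e+15 * 237
Step 3: sigma = 2.779e-01 S/cm

2.779e-01


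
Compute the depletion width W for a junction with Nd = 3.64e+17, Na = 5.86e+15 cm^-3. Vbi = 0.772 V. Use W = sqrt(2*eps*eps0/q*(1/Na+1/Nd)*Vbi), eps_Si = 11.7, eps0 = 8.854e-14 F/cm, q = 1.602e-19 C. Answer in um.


Step 1: 1/Na + 1/Nd = 1/5.86e+15 + 1/3.64e+17 = 1.73396e-16
Step 2: 2*eps*eps0/q = 2*11.7*8.854e-14/1.602e-19 = 1.293281e+07
Step 3: W^2 = 1.293281e+07 * 1.73396e-16 * 0.772 = 1.73121e-09
Step 4: W = sqrt(1.73121e-09) = 4.161e-05 cm = 0.4161 um

0.4161


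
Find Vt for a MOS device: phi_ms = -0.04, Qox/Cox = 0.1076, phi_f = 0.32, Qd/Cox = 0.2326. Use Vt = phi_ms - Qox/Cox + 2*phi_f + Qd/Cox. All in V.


Step 1: Vt = phi_ms - Qox/Cox + 2*phi_f + Qd/Cox
Step 2: Vt = -0.04 - 0.1076 + 2*0.32 + 0.2326
Step 3: Vt = -0.04 - 0.1076 + 0.64 + 0.2326
Step 4: Vt = 0.725 V

0.725


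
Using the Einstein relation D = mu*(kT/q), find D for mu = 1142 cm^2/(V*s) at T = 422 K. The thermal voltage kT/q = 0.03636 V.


Step 1: D = mu * (kT/q)
Step 2: D = 1142 * 0.03636
Step 3: D = 41.52 cm^2/s

41.52


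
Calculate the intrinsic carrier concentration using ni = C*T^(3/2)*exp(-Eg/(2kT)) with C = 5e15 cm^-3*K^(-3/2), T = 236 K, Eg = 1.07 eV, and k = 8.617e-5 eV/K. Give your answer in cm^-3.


Step 1: Compute kT = 8.617e-5 * 236 = 0.02033612 eV
Step 2: Exponent = -Eg/(2kT) = -1.07/(2*0.02033612) = -26.30787
Step 3: T^(3/2) = 236^1.5 = 3625.50
Step 4: ni = 5e15 * 3625.50 * exp(-26.30787) = 6.81e+07 cm^-3

6.81e+07


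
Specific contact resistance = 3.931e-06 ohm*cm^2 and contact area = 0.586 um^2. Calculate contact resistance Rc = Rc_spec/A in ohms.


Step 1: Convert area to cm^2: 0.586 um^2 = 5.8600e-09 cm^2
Step 2: Rc = Rc_spec / A = 3.931e-06 / 5.8600e-09
Step 3: Rc = 6.71e+02 ohms

6.71e+02


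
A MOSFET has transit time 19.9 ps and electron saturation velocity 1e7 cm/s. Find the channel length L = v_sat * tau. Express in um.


Step 1: tau in seconds = 19.9 ps * 1e-12 = 1.9900e-11 s
Step 2: L = v_sat * tau = 1e7 * 1.9900e-11 = 1.9900e-04 cm
Step 3: L in um = 1.9900e-04 * 1e4 = 1.99 um

1.99


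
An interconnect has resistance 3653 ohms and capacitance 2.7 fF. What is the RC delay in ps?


Step 1: tau = R * C
Step 2: tau = 3653 * 2.7 fF = 3653 * 2.7e-15 F
Step 3: tau = 9.8631e-12 s = 9.8631 ps

9.8631


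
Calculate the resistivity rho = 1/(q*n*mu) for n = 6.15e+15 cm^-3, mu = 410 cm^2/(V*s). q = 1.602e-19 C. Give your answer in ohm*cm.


Step 1: sigma = q * n * mu = 1.602e-19 * 6.15e+15 * 410 = 4.03944e-01 S/cm
Step 2: rho = 1 / sigma = 1 / 4.03944e-01 = 2.476 ohm*cm

2.476


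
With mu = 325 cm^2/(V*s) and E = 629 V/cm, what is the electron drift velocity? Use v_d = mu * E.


Step 1: v_d = mu * E
Step 2: v_d = 325 * 629 = 204425
Step 3: v_d = 2.04e+05 cm/s

2.04e+05


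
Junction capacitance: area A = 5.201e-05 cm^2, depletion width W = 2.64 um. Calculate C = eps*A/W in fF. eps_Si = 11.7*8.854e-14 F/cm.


Step 1: eps_Si = 11.7 * 8.854e-14 = 1.035918e-12 F/cm
Step 2: W in cm = 2.64 * 1e-4 = 2.64e-04 cm
Step 3: C = 1.035918e-12 * 5.201e-05 / 2.64e-04 = 2.040837e-13 F
Step 4: C = 204.08 fF

204.08


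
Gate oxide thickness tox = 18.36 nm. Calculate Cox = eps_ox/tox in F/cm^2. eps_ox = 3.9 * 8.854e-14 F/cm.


Step 1: eps_ox = 3.9 * 8.854e-14 = 3.45306e-13 F/cm
Step 2: tox in cm = 18.36 nm * 1e-7 = 1.8360e-06 cm
Step 3: Cox = 3.45306e-13 / 1.8360e-06 = 1.88e-07 F/cm^2

1.88e-07


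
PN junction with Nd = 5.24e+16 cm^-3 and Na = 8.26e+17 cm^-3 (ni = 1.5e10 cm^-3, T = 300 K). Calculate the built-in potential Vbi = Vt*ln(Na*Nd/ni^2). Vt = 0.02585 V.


Step 1: Compute Na*Nd/ni^2 = 8.26e+17 * 5.24e+16 / (1.5e10)^2 = 1.9237e+14
Step 2: ln(1.9237e+14) = 32.8904
Step 3: Vbi = 0.02585 * 32.8904 = 0.85 V

0.85


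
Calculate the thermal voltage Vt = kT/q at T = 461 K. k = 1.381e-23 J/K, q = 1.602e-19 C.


Step 1: kT = 1.381e-23 * 461 = 6.36641e-21 J
Step 2: Vt = kT/q = 6.36641e-21 / 1.602e-19
Step 3: Vt = 0.03974 V

0.03974


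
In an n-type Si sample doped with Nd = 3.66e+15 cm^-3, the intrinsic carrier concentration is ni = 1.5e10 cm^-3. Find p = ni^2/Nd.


Step 1: Since Nd >> ni, n ≈ Nd = 3.66e+15 cm^-3
Step 2: p = ni^2 / n = (1.5e10)^2 / 3.66e+15
Step 3: p = 2.25e20 / 3.66e+15 = 6.15e+04 cm^-3

6.15e+04


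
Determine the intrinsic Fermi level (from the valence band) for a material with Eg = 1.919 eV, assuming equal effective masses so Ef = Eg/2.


Step 1: For an intrinsic semiconductor, the Fermi level sits at midgap.
Step 2: Ef = Eg / 2 = 1.919 / 2 = 0.9595 eV

0.9595


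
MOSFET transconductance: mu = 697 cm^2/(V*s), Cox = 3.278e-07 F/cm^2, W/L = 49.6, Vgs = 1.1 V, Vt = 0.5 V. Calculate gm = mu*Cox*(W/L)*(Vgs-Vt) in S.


Step 1: Vov = Vgs - Vt = 1.1 - 0.5 = 0.6 V
Step 2: gm = mu * Cox * (W/L) * Vov
Step 3: gm = 697 * 3.278e-07 * 49.6 * 0.6 = 6.80e-03 S

6.80e-03


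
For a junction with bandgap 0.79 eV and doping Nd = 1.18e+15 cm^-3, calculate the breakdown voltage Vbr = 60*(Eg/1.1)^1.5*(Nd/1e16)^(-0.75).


Step 1: Eg/1.1 = 0.79/1.1 = 0.718182
Step 2: (Eg/1.1)^1.5 = 0.718182^1.5 = 0.608628
Step 3: (Nd/1e16)^(-0.75) = (0.118)^(-0.75) = 4.966935
Step 4: Vbr = 60 * 0.608628 * 4.966935 = 181.4 V

181.4


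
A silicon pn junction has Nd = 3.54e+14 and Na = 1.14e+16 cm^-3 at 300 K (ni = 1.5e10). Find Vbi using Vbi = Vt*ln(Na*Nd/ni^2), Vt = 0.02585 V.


Step 1: Compute Na*Nd/ni^2 = 1.14e+16 * 3.54e+14 / (1.5e10)^2 = 1.7936e+10
Step 2: ln(1.7936e+10) = 23.6101
Step 3: Vbi = 0.02585 * 23.6101 = 0.61 V

0.61


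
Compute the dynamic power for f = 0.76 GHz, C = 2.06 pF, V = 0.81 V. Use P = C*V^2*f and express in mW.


Step 1: V^2 = 0.81^2 = 0.6561 V^2
Step 2: P = C*V^2*f = 2.06e-12 F * 0.6561 * 0.76e9 Hz
Step 3: P = 1.02719016e-03 W
Step 4: P = 1.027 mW

1.027


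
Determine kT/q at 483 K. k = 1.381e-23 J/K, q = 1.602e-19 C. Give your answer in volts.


Step 1: kT = 1.381e-23 * 483 = 6.67023e-21 J
Step 2: Vt = kT/q = 6.67023e-21 / 1.602e-19
Step 3: Vt = 0.04164 V

0.04164


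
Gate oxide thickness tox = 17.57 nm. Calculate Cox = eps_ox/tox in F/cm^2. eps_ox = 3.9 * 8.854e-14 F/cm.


Step 1: eps_ox = 3.9 * 8.854e-14 = 3.45306e-13 F/cm
Step 2: tox in cm = 17.57 nm * 1e-7 = 1.7570e-06 cm
Step 3: Cox = 3.45306e-13 / 1.7570e-06 = 1.97e-07 F/cm^2

1.97e-07


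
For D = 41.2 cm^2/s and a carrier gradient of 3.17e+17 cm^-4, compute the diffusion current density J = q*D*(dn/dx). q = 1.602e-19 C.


Step 1: J = q * D * (dn/dx)
Step 2: J = 1.602e-19 * 41.2 * 3.17e+17
Step 3: J = 2.09e+00 A/cm^2

2.09e+00


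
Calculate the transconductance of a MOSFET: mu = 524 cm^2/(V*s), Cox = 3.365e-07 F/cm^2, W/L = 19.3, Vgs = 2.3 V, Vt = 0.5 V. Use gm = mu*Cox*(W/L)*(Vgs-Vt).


Step 1: Vov = Vgs - Vt = 2.3 - 0.5 = 1.8 V
Step 2: gm = mu * Cox * (W/L) * Vov
Step 3: gm = 524 * 3.365e-07 * 19.3 * 1.8 = 6.13e-03 S

6.13e-03


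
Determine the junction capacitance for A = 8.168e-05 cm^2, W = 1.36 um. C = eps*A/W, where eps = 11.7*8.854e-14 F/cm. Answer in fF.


Step 1: eps_Si = 11.7 * 8.854e-14 = 1.035918e-12 F/cm
Step 2: W in cm = 1.36 * 1e-4 = 1.36e-04 cm
Step 3: C = 1.035918e-12 * 8.168e-05 / 1.36e-04 = 6.221602e-13 F
Step 4: C = 622.16 fF

622.16


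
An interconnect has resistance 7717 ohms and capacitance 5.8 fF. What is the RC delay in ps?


Step 1: tau = R * C
Step 2: tau = 7717 * 5.8 fF = 7717 * 5.8e-15 F
Step 3: tau = 4.47586e-11 s = 44.7586 ps

44.7586


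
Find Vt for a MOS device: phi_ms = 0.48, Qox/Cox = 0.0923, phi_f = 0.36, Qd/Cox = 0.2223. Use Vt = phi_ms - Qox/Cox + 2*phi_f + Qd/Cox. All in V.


Step 1: Vt = phi_ms - Qox/Cox + 2*phi_f + Qd/Cox
Step 2: Vt = 0.48 - 0.0923 + 2*0.36 + 0.2223
Step 3: Vt = 0.48 - 0.0923 + 0.72 + 0.2223
Step 4: Vt = 1.33 V

1.33


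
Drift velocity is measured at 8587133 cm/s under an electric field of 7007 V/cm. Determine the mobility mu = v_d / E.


Step 1: mu = v_d / E
Step 2: mu = 8587133 / 7007
Step 3: mu = 1225.51 cm^2/(V*s)

1225.51


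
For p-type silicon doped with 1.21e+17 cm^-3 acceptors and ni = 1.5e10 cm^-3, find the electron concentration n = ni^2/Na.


Step 1: Majority hole concentration p ≈ Na = 1.21e+17 cm^-3
Step 2: n = ni^2 / Na = (1.5e10)^2 / 1.21e+17
Step 3: n = 1.86e+03 cm^-3

1.86e+03


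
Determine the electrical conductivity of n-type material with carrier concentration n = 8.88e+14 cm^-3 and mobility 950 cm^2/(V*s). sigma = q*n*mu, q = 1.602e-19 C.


Step 1: sigma = q * n * mu
Step 2: sigma = 1.602e-19 * 8.88e+14 * 950
Step 3: sigma = 1.351e-01 S/cm

1.351e-01


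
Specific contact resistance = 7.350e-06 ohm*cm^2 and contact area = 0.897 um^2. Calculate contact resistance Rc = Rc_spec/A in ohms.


Step 1: Convert area to cm^2: 0.897 um^2 = 8.9700e-09 cm^2
Step 2: Rc = Rc_spec / A = 7.350e-06 / 8.9700e-09
Step 3: Rc = 8.19e+02 ohms

8.19e+02


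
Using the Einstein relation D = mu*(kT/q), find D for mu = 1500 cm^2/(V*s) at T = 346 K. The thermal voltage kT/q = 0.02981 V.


Step 1: D = mu * (kT/q)
Step 2: D = 1500 * 0.02981
Step 3: D = 44.72 cm^2/s

44.72


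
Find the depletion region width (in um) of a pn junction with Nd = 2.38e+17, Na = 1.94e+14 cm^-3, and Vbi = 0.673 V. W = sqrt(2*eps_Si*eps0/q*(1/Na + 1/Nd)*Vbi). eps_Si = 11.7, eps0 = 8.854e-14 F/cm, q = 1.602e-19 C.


Step 1: 1/Na + 1/Nd = 1/1.94e+14 + 1/2.38e+17 = 5.15884e-15
Step 2: 2*eps*eps0/q = 2*11.7*8.854e-14/1.602e-19 = 1.293281e+07
Step 3: W^2 = 1.293281e+07 * 5.15884e-15 * 0.673 = 4.49014e-08
Step 4: W = sqrt(4.49014e-08) = 2.119e-04 cm = 2.119 um

2.119


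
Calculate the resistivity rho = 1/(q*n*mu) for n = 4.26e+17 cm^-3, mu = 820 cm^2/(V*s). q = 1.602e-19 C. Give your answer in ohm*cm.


Step 1: sigma = q * n * mu = 1.602e-19 * 4.26e+17 * 820 = 5.59611e+01 S/cm
Step 2: rho = 1 / sigma = 1 / 5.59611e+01 = 0.01787 ohm*cm

0.01787


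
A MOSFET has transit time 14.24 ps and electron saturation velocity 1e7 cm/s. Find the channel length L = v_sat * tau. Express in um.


Step 1: tau in seconds = 14.24 ps * 1e-12 = 1.4240e-11 s
Step 2: L = v_sat * tau = 1e7 * 1.4240e-11 = 1.4240e-04 cm
Step 3: L in um = 1.4240e-04 * 1e4 = 1.424 um

1.424


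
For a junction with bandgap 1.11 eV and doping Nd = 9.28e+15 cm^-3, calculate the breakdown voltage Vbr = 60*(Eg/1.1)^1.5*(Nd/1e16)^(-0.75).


Step 1: Eg/1.1 = 1.11/1.1 = 1.009091
Step 2: (Eg/1.1)^1.5 = 1.009091^1.5 = 1.013667
Step 3: (Nd/1e16)^(-0.75) = (0.928)^(-0.75) = 1.057643
Step 4: Vbr = 60 * 1.013667 * 1.057643 = 64.3 V

64.3
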